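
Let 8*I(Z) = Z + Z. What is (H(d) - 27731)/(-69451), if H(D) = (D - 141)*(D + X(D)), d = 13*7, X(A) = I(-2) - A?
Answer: 27706/69451 ≈ 0.39893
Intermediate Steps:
I(Z) = Z/4 (I(Z) = (Z + Z)/8 = (2*Z)/8 = Z/4)
X(A) = -½ - A (X(A) = (¼)*(-2) - A = -½ - A)
d = 91
H(D) = 141/2 - D/2 (H(D) = (D - 141)*(D + (-½ - D)) = (-141 + D)*(-½) = 141/2 - D/2)
(H(d) - 27731)/(-69451) = ((141/2 - ½*91) - 27731)/(-69451) = ((141/2 - 91/2) - 27731)*(-1/69451) = (25 - 27731)*(-1/69451) = -27706*(-1/69451) = 27706/69451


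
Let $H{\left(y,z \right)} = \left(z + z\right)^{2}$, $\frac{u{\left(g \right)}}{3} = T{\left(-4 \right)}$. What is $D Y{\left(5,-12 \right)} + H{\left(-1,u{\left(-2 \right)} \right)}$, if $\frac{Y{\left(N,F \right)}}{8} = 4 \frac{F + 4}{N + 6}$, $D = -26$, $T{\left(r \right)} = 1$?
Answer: $\frac{7052}{11} \approx 641.09$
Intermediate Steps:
$Y{\left(N,F \right)} = \frac{32 \left(4 + F\right)}{6 + N}$ ($Y{\left(N,F \right)} = 8 \cdot 4 \frac{F + 4}{N + 6} = 8 \cdot 4 \frac{4 + F}{6 + N} = 8 \frac{4 \left(4 + F\right)}{6 + N} = \frac{32 \left(4 + F\right)}{6 + N}$)
$u{\left(g \right)} = 3$ ($u{\left(g \right)} = 3 \cdot 1 = 3$)
$H{\left(y,z \right)} = 4 z^{2}$ ($H{\left(y,z \right)} = \left(2 z\right)^{2} = 4 z^{2}$)
$D Y{\left(5,-12 \right)} + H{\left(-1,u{\left(-2 \right)} \right)} = - 26 \frac{32 \left(4 - 12\right)}{6 + 5} + 4 \cdot 3^{2} = - 26 \cdot 32 \cdot \frac{1}{11} \left(-8\right) + 4 \cdot 9 = - 26 \cdot 32 \cdot \frac{1}{11} \left(-8\right) + 36 = \left(-26\right) \left(- \frac{256}{11}\right) + 36 = \frac{6656}{11} + 36 = \frac{7052}{11}$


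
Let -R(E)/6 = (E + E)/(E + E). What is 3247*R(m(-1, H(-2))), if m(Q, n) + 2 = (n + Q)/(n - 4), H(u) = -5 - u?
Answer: -19482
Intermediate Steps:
m(Q, n) = -2 + (Q + n)/(-4 + n) (m(Q, n) = -2 + (n + Q)/(n - 4) = -2 + (Q + n)/(-4 + n))
R(E) = -6 (R(E) = -6*(E + E)/(E + E) = -6*2*E/(2*E) = -6*2*E*1/(2*E) = -6*1 = -6)
3247*R(m(-1, H(-2))) = 3247*(-6) = -19482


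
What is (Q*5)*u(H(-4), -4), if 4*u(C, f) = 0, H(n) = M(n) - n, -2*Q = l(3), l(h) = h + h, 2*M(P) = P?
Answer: 0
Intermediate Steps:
M(P) = P/2
l(h) = 2*h
Q = -3 ≈ -3.0000
H(n) = -n/2 (H(n) = n/2 - n = -n/2)
u(C, f) = 0 (u(C, f) = (1/4)*0 = 0)
(Q*5)*u(H(-4), -4) = -3*5*0 = -15*0 = 0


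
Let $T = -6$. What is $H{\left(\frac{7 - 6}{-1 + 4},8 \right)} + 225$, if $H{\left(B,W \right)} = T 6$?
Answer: $189$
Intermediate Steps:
$H{\left(B,W \right)} = -36$ ($H{\left(B,W \right)} = \left(-6\right) 6 = -36$)
$H{\left(\frac{7 - 6}{-1 + 4},8 \right)} + 225 = -36 + 225 = 189$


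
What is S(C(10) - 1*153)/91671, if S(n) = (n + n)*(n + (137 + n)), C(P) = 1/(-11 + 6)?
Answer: 1297604/2291775 ≈ 0.56620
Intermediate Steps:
C(P) = -1/5 (C(P) = 1/(-5) = -1/5)
S(n) = 2*n*(137 + 2*n) (S(n) = (2*n)*(137 + 2*n) = 2*n*(137 + 2*n))
S(C(10) - 1*153)/91671 = (2*(-1/5 - 1*153)*(137 + 2*(-1/5 - 1*153)))/91671 = (2*(-1/5 - 153)*(137 + 2*(-1/5 - 153)))*(1/91671) = (2*(-766/5)*(137 + 2*(-766/5)))*(1/91671) = (2*(-766/5)*(137 - 1532/5))*(1/91671) = (2*(-766/5)*(-847/5))*(1/91671) = (1297604/25)*(1/91671) = 1297604/2291775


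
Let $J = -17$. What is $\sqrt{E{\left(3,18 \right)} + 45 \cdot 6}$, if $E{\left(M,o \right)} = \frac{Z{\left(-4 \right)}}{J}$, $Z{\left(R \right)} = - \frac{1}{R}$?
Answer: $\frac{\sqrt{312103}}{34} \approx 16.431$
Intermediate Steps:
$E{\left(M,o \right)} = - \frac{1}{68}$ ($E{\left(M,o \right)} = \frac{\left(-1\right) \frac{1}{-4}}{-17} = \left(-1\right) \left(- \frac{1}{4}\right) \left(- \frac{1}{17}\right) = \frac{1}{4} \left(- \frac{1}{17}\right) = - \frac{1}{68}$)
$\sqrt{E{\left(3,18 \right)} + 45 \cdot 6} = \sqrt{- \frac{1}{68} + 45 \cdot 6} = \sqrt{- \frac{1}{68} + 270} = \sqrt{\frac{18359}{68}} = \frac{\sqrt{312103}}{34}$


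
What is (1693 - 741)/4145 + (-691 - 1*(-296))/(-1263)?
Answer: 2839651/5235135 ≈ 0.54242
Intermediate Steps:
(1693 - 741)/4145 + (-691 - 1*(-296))/(-1263) = 952*(1/4145) + (-691 + 296)*(-1/1263) = 952/4145 - 395*(-1/1263) = 952/4145 + 395/1263 = 2839651/5235135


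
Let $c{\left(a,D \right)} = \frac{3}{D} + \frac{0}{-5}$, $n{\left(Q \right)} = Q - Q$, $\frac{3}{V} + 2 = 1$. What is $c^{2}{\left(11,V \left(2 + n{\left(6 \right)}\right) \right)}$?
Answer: $\frac{1}{4} \approx 0.25$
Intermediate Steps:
$V = -3$ ($V = \frac{3}{-2 + 1} = \frac{3}{-1} = 3 \left(-1\right) = -3$)
$n{\left(Q \right)} = 0$
$c{\left(a,D \right)} = \frac{3}{D}$ ($c{\left(a,D \right)} = \frac{3}{D} + 0 \left(- \frac{1}{5}\right) = \frac{3}{D} + 0 = \frac{3}{D}$)
$c^{2}{\left(11,V \left(2 + n{\left(6 \right)}\right) \right)} = \left(\frac{3}{\left(-3\right) \left(2 + 0\right)}\right)^{2} = \left(\frac{3}{\left(-3\right) 2}\right)^{2} = \left(\frac{3}{-6}\right)^{2} = \left(3 \left(- \frac{1}{6}\right)\right)^{2} = \left(- \frac{1}{2}\right)^{2} = \frac{1}{4}$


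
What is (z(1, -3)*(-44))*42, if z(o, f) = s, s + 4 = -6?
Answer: 18480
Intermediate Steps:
s = -10 (s = -4 - 6 = -10)
z(o, f) = -10
(z(1, -3)*(-44))*42 = -10*(-44)*42 = 440*42 = 18480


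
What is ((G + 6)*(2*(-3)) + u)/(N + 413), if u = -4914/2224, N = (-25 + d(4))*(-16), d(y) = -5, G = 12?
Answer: -122553/993016 ≈ -0.12341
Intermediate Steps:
N = 480 (N = (-25 - 5)*(-16) = -30*(-16) = 480)
u = -2457/1112 (u = -4914*1/2224 = -2457/1112 ≈ -2.2095)
((G + 6)*(2*(-3)) + u)/(N + 413) = ((12 + 6)*(2*(-3)) - 2457/1112)/(480 + 413) = (18*(-6) - 2457/1112)/893 = (-108 - 2457/1112)*(1/893) = -122553/1112*1/893 = -122553/993016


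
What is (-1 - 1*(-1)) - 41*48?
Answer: -1968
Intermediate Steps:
(-1 - 1*(-1)) - 41*48 = (-1 + 1) - 1968 = 0 - 1968 = -1968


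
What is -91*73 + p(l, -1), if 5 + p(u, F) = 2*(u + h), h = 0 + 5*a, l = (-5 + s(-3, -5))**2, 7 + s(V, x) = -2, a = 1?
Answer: -6246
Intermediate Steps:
s(V, x) = -9 (s(V, x) = -7 - 2 = -9)
l = 196 (l = (-5 - 9)**2 = (-14)**2 = 196)
h = 5 (h = 0 + 5*1 = 0 + 5 = 5)
p(u, F) = 5 + 2*u (p(u, F) = -5 + 2*(u + 5) = -5 + 2*(5 + u) = -5 + (10 + 2*u) = 5 + 2*u)
-91*73 + p(l, -1) = -91*73 + (5 + 2*196) = -6643 + (5 + 392) = -6643 + 397 = -6246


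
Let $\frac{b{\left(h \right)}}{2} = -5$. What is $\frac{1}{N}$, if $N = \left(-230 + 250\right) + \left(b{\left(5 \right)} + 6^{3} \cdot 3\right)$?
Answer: $\frac{1}{658} \approx 0.0015198$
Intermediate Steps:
$b{\left(h \right)} = -10$ ($b{\left(h \right)} = 2 \left(-5\right) = -10$)
$N = 658$ ($N = \left(-230 + 250\right) - \left(10 - 6^{3} \cdot 3\right) = 20 + \left(-10 + 216 \cdot 3\right) = 20 + \left(-10 + 648\right) = 20 + 638 = 658$)
$\frac{1}{N} = \frac{1}{658}$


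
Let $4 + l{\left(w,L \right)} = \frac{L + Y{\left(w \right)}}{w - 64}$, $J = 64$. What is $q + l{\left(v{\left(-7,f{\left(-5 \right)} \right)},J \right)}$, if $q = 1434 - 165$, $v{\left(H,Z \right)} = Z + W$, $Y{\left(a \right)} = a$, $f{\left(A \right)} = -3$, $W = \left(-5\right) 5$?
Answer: $\frac{29086}{23} \approx 1264.6$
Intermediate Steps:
$W = -25$
$v{\left(H,Z \right)} = -25 + Z$ ($v{\left(H,Z \right)} = Z - 25 = -25 + Z$)
$l{\left(w,L \right)} = -4 + \frac{L + w}{-64 + w}$ ($l{\left(w,L \right)} = -4 + \frac{L + w}{w - 64} = -4 + \frac{L + w}{-64 + w}$)
$q = 1269$
$q + l{\left(v{\left(-7,f{\left(-5 \right)} \right)},J \right)} = 1269 + \frac{256 + 64 - 3 \left(-25 - 3\right)}{-64 - 28} = 1269 + \frac{256 + 64 - -84}{-64 - 28} = 1269 + \frac{256 + 64 + 84}{-92} = 1269 - \frac{101}{23} = \frac{29086}{23}$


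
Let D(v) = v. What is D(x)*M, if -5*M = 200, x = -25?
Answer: 1000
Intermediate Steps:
M = -40 (M = -⅕*200 = -40)
D(x)*M = -25*(-40) = 1000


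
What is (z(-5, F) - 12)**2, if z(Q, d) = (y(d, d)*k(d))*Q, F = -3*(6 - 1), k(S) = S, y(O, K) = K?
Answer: 1292769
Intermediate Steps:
F = -15 (F = -3*5 = -15)
z(Q, d) = Q*d**2 (z(Q, d) = (d*d)*Q = d**2*Q = Q*d**2)
(z(-5, F) - 12)**2 = (-5*(-15)**2 - 12)**2 = (-5*225 - 12)**2 = (-1125 - 12)**2 = (-1137)**2 = 1292769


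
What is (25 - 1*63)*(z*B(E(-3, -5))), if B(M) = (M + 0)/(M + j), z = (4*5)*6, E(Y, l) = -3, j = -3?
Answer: -2280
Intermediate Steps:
z = 120 (z = 20*6 = 120)
B(M) = M/(-3 + M) (B(M) = (M + 0)/(M - 3) = M/(-3 + M))
(25 - 1*63)*(z*B(E(-3, -5))) = (25 - 1*63)*(120*(-3/(-3 - 3))) = (25 - 63)*(120*(-3/(-6))) = -4560*(-3*(-⅙)) = -4560/2 = -38*60 = -2280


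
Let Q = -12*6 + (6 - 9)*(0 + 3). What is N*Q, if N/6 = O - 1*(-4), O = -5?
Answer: 486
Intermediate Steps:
Q = -81 (Q = -72 - 3*3 = -72 - 9 = -81)
N = -6 (N = 6*(-5 - 1*(-4)) = 6*(-5 + 4) = 6*(-1) = -6)
N*Q = -6*(-81) = 486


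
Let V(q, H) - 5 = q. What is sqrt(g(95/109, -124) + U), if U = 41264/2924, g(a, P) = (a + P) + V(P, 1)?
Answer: 2*I*sqrt(361904169333)/79679 ≈ 15.1*I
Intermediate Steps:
V(q, H) = 5 + q
g(a, P) = 5 + a + 2*P (g(a, P) = (a + P) + (5 + P) = (P + a) + (5 + P) = 5 + a + 2*P)
U = 10316/731 (U = 41264*(1/2924) = 10316/731 ≈ 14.112)
sqrt(g(95/109, -124) + U) = sqrt((5 + 95/109 + 2*(-124)) + 10316/731) = sqrt((5 + 95*(1/109) - 248) + 10316/731) = sqrt((5 + 95/109 - 248) + 10316/731) = sqrt(-26392/109 + 10316/731) = sqrt(-18168108/79679) = 2*I*sqrt(361904169333)/79679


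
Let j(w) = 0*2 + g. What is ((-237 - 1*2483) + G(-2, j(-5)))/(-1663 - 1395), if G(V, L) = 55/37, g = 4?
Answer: 100585/113146 ≈ 0.88898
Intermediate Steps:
j(w) = 4 (j(w) = 0*2 + 4 = 0 + 4 = 4)
G(V, L) = 55/37 (G(V, L) = 55*(1/37) = 55/37)
((-237 - 1*2483) + G(-2, j(-5)))/(-1663 - 1395) = ((-237 - 1*2483) + 55/37)/(-1663 - 1395) = ((-237 - 2483) + 55/37)/(-3058) = (-2720 + 55/37)*(-1/3058) = -100585/37*(-1/3058) = 100585/113146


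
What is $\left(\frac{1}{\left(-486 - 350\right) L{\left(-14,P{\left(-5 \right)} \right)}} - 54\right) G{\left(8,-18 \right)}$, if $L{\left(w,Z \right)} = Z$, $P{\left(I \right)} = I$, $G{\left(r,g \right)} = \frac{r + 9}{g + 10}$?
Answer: $\frac{3837223}{33440} \approx 114.75$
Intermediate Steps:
$G{\left(r,g \right)} = \frac{9 + r}{10 + g}$
$\left(\frac{1}{\left(-486 - 350\right) L{\left(-14,P{\left(-5 \right)} \right)}} - 54\right) G{\left(8,-18 \right)} = \left(\frac{1}{\left(-486 - 350\right) \left(-5\right)} - 54\right) \frac{9 + 8}{10 - 18} = \left(\frac{1}{-836} \left(- \frac{1}{5}\right) - 54\right) \frac{1}{-8} \cdot 17 = \left(\left(- \frac{1}{836}\right) \left(- \frac{1}{5}\right) - 54\right) \left(\left(- \frac{1}{8}\right) 17\right) = \left(\frac{1}{4180} - 54\right) \left(- \frac{17}{8}\right) = \left(- \frac{225719}{4180}\right) \left(- \frac{17}{8}\right) = \frac{3837223}{33440}$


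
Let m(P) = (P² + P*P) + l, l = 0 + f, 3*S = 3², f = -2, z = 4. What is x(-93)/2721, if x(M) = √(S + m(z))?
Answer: √33/2721 ≈ 0.0021112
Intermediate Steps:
S = 3 (S = (⅓)*3² = (⅓)*9 = 3)
l = -2 (l = 0 - 2 = -2)
m(P) = -2 + 2*P² (m(P) = (P² + P*P) - 2 = (P² + P²) - 2 = 2*P² - 2 = -2 + 2*P²)
x(M) = √33 (x(M) = √(3 + (-2 + 2*4²)) = √(3 + (-2 + 2*16)) = √(3 + (-2 + 32)) = √(3 + 30) = √33)
x(-93)/2721 = √33/2721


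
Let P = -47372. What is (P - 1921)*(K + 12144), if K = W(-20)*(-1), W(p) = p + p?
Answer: -600585912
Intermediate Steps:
W(p) = 2*p
K = 40 (K = (2*(-20))*(-1) = -40*(-1) = 40)
(P - 1921)*(K + 12144) = (-47372 - 1921)*(40 + 12144) = -49293*12184 = -600585912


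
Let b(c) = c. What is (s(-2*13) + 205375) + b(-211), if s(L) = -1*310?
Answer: 204854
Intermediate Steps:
s(L) = -310
(s(-2*13) + 205375) + b(-211) = (-310 + 205375) - 211 = 205065 - 211 = 204854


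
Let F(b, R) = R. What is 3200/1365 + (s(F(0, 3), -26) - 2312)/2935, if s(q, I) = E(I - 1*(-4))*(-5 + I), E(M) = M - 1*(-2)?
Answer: 1416484/801255 ≈ 1.7678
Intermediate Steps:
E(M) = 2 + M (E(M) = M + 2 = 2 + M)
s(q, I) = (-5 + I)*(6 + I) (s(q, I) = (2 + (I - 1*(-4)))*(-5 + I) = (2 + (I + 4))*(-5 + I) = (2 + (4 + I))*(-5 + I) = (6 + I)*(-5 + I) = (-5 + I)*(6 + I))
3200/1365 + (s(F(0, 3), -26) - 2312)/2935 = 3200/1365 + ((-5 - 26)*(6 - 26) - 2312)/2935 = 3200*(1/1365) + (-31*(-20) - 2312)*(1/2935) = 640/273 + (620 - 2312)*(1/2935) = 640/273 - 1692*1/2935 = 640/273 - 1692/2935 = 1416484/801255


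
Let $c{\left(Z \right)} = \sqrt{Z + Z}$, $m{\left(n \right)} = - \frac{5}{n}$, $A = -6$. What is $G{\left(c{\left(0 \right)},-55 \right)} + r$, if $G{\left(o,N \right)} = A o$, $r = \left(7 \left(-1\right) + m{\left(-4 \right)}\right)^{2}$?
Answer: $\frac{529}{16} \approx 33.063$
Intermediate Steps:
$c{\left(Z \right)} = \sqrt{2} \sqrt{Z}$ ($c{\left(Z \right)} = \sqrt{2 Z} = \sqrt{2} \sqrt{Z}$)
$r = \frac{529}{16}$ ($r = \left(7 \left(-1\right) - \frac{5}{-4}\right)^{2} = \left(-7 - - \frac{5}{4}\right)^{2} = \left(-7 + \frac{5}{4}\right)^{2} = \left(- \frac{23}{4}\right)^{2} = \frac{529}{16} \approx 33.063$)
$G{\left(o,N \right)} = - 6 o$
$G{\left(c{\left(0 \right)},-55 \right)} + r = - 6 \sqrt{2} \sqrt{0} + \frac{529}{16} = - 6 \sqrt{2} \cdot 0 + \frac{529}{16} = \left(-6\right) 0 + \frac{529}{16} = 0 + \frac{529}{16} = \frac{529}{16}$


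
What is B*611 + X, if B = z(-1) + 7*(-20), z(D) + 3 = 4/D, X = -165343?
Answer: -255160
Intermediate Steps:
z(D) = -3 + 4/D
B = -147 (B = (-3 + 4/(-1)) + 7*(-20) = (-3 + 4*(-1)) - 140 = (-3 - 4) - 140 = -7 - 140 = -147)
B*611 + X = -147*611 - 165343 = -89817 - 165343 = -255160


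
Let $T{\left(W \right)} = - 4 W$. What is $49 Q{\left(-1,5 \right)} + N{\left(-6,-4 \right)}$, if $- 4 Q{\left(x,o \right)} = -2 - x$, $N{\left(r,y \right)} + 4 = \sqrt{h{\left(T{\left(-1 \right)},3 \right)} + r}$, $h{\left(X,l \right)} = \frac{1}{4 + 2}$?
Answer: $\frac{33}{4} + \frac{i \sqrt{210}}{6} \approx 8.25 + 2.4152 i$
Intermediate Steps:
$h{\left(X,l \right)} = \frac{1}{6}$
$N{\left(r,y \right)} = -4 + \sqrt{\frac{1}{6} + r}$
$Q{\left(x,o \right)} = \frac{1}{2} + \frac{x}{4}$ ($Q{\left(x,o \right)} = - \frac{-2 - x}{4} = \frac{1}{2} + \frac{x}{4}$)
$49 Q{\left(-1,5 \right)} + N{\left(-6,-4 \right)} = 49 \left(\frac{1}{2} + \frac{1}{4} \left(-1\right)\right) - \left(4 - \frac{\sqrt{6 + 36 \left(-6\right)}}{6}\right) = 49 \left(\frac{1}{2} - \frac{1}{4}\right) - \left(4 - \frac{\sqrt{6 - 216}}{6}\right) = 49 \cdot \frac{1}{4} - \left(4 - \frac{\sqrt{-210}}{6}\right) = \frac{49}{4} - \left(4 - \frac{i \sqrt{210}}{6}\right) = \frac{33}{4} + \frac{i \sqrt{210}}{6}$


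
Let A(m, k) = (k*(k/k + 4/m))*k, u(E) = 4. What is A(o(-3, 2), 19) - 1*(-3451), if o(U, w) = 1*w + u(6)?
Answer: 12158/3 ≈ 4052.7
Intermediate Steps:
o(U, w) = 4 + w (o(U, w) = 1*w + 4 = w + 4 = 4 + w)
A(m, k) = k²*(1 + 4/m) (A(m, k) = (k*(1 + 4/m))*k = k²*(1 + 4/m))
A(o(-3, 2), 19) - 1*(-3451) = 19²*(4 + (4 + 2))/(4 + 2) - 1*(-3451) = 361*(4 + 6)/6 + 3451 = 361*(⅙)*10 + 3451 = 1805/3 + 3451 = 12158/3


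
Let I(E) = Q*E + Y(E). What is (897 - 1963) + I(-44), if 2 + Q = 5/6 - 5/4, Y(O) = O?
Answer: -3011/3 ≈ -1003.7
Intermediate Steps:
Q = -29/12 (Q = -2 + (5/6 - 5/4) = -2 - 5/12 = -29/12 ≈ -2.4167)
I(E) = -17*E/12 (I(E) = -29*E/12 + E = -17*E/12)
(897 - 1963) + I(-44) = (897 - 1963) - 17/12*(-44) = -1066 + 187/3 = -3011/3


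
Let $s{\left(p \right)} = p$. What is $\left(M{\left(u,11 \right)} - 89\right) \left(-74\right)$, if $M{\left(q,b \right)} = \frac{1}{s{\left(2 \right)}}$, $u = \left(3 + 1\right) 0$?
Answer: $6549$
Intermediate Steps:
$u = 0$ ($u = 4 \cdot 0 = 0$)
$M{\left(q,b \right)} = \frac{1}{2}$
$\left(M{\left(u,11 \right)} - 89\right) \left(-74\right) = \left(\frac{1}{2} - 89\right) \left(-74\right) = \left(- \frac{177}{2}\right) \left(-74\right) = 6549$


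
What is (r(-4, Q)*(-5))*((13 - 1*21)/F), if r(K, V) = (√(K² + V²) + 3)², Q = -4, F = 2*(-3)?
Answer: -820/3 - 160*√2 ≈ -499.61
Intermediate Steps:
F = -6
r(K, V) = (3 + √(K² + V²))²
(r(-4, Q)*(-5))*((13 - 1*21)/F) = ((3 + √((-4)² + (-4)²))²*(-5))*((13 - 1*21)/(-6)) = ((3 + √(16 + 16))²*(-5))*((13 - 21)*(-⅙)) = ((3 + √32)²*(-5))*(-8*(-⅙)) = ((3 + 4*√2)²*(-5))*(4/3) = -5*(3 + 4*√2)²*(4/3) = -20*(3 + 4*√2)²/3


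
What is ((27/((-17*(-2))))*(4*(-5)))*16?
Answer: -4320/17 ≈ -254.12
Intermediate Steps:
((27/((-17*(-2))))*(4*(-5)))*16 = ((27/34)*(-20))*16 = -270/17*16 = -4320/17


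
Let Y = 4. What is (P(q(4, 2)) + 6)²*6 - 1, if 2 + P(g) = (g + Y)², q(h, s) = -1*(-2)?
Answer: 9599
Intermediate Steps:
q(h, s) = 2
P(g) = -2 + (4 + g)² (P(g) = -2 + (g + 4)² = -2 + (4 + g)²)
(P(q(4, 2)) + 6)²*6 - 1 = ((-2 + (4 + 2)²) + 6)²*6 - 1 = ((-2 + 6²) + 6)²*6 - 1 = ((-2 + 36) + 6)²*6 - 1 = (34 + 6)²*6 - 1 = 40²*6 - 1 = 1600*6 - 1 = 9600 - 1 = 9599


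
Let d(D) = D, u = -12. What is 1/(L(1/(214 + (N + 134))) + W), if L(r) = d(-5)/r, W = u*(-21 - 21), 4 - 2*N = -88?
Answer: -1/1466 ≈ -0.00068213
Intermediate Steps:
N = 46 (N = 2 - ½*(-88) = 2 + 44 = 46)
W = 504 (W = -12*(-21 - 21) = -12*(-42) = 504)
L(r) = -5/r
1/(L(1/(214 + (N + 134))) + W) = 1/(-5/(1/(214 + (46 + 134))) + 504) = 1/(-5/(1/(214 + 180)) + 504) = 1/(-5/(1/394) + 504) = 1/(-5/1/394 + 504) = 1/(-5*394 + 504) = 1/(-1970 + 504) = 1/(-1466) = -1/1466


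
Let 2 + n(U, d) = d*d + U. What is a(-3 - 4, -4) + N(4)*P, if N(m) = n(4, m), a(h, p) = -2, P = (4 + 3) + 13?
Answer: 358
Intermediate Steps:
P = 20 (P = 7 + 13 = 20)
n(U, d) = -2 + U + d² (n(U, d) = -2 + (d*d + U) = -2 + (d² + U) = -2 + (U + d²) = -2 + U + d²)
N(m) = 2 + m² (N(m) = -2 + 4 + m² = 2 + m²)
a(-3 - 4, -4) + N(4)*P = -2 + (2 + 4²)*20 = -2 + (2 + 16)*20 = -2 + 18*20 = -2 + 360 = 358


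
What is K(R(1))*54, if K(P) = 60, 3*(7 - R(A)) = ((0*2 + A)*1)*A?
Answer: 3240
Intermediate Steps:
R(A) = 7 - A²/3 (R(A) = 7 - (0*2 + A)*1*A/3 = 7 - (0 + A)*1*A/3 = 7 - A*1*A/3 = 7 - A*A/3 = 7 - A²/3)
K(R(1))*54 = 60*54 = 3240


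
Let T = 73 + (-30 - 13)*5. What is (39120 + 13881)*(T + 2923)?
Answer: 147395781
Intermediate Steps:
T = -142 (T = 73 - 43*5 = 73 - 215 = -142)
(39120 + 13881)*(T + 2923) = (39120 + 13881)*(-142 + 2923) = 53001*2781 = 147395781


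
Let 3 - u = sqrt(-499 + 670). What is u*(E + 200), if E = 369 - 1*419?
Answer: 450 - 450*sqrt(19) ≈ -1511.5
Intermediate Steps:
E = -50 (E = 369 - 419 = -50)
u = 3 - 3*sqrt(19) (u = 3 - sqrt(-499 + 670) = 3 - sqrt(171) = 3 - 3*sqrt(19) ≈ -10.077)
u*(E + 200) = (3 - 3*sqrt(19))*(-50 + 200) = (3 - 3*sqrt(19))*150 = 450 - 450*sqrt(19)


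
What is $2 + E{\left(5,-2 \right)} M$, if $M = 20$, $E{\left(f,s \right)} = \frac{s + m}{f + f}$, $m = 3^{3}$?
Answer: $52$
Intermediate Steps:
$m = 27$
$E{\left(f,s \right)} = \frac{27 + s}{2 f}$ ($E{\left(f,s \right)} = \frac{s + 27}{f + f} = \frac{27 + s}{2 f}$)
$2 + E{\left(5,-2 \right)} M = 2 + \frac{27 - 2}{2 \cdot 5} \cdot 20 = 2 + \frac{1}{2} \cdot \frac{1}{5} \cdot 25 \cdot 20 = 2 + \frac{5}{2} \cdot 20 = 2 + 50 = 52$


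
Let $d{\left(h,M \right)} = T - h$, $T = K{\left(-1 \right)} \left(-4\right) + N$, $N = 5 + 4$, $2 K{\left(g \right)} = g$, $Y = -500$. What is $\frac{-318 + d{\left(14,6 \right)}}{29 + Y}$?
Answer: $\frac{107}{157} \approx 0.68153$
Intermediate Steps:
$K{\left(g \right)} = \frac{g}{2}$
$N = 9$
$T = 11$ ($T = \frac{1}{2} \left(-1\right) \left(-4\right) + 9 = \left(- \frac{1}{2}\right) \left(-4\right) + 9 = 2 + 9 = 11$)
$d{\left(h,M \right)} = 11 - h$
$\frac{-318 + d{\left(14,6 \right)}}{29 + Y} = \frac{-318 + \left(11 - 14\right)}{29 - 500} = \frac{-318 + \left(11 - 14\right)}{-471} = \left(-318 - 3\right) \left(- \frac{1}{471}\right) = \left(-321\right) \left(- \frac{1}{471}\right) = \frac{107}{157}$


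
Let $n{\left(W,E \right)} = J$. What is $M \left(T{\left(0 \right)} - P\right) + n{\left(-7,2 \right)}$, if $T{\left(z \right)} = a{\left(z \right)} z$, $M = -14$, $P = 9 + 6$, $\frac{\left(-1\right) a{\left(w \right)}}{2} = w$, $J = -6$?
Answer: $204$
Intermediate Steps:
$a{\left(w \right)} = - 2 w$
$n{\left(W,E \right)} = -6$
$P = 15$
$T{\left(z \right)} = - 2 z^{2}$ ($T{\left(z \right)} = - 2 z z = - 2 z^{2}$)
$M \left(T{\left(0 \right)} - P\right) + n{\left(-7,2 \right)} = - 14 \left(- 2 \cdot 0^{2} - 15\right) - 6 = - 14 \left(\left(-2\right) 0 - 15\right) - 6 = - 14 \left(0 - 15\right) - 6 = \left(-14\right) \left(-15\right) - 6 = 210 - 6 = 204$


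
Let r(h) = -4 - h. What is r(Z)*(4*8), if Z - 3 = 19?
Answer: -832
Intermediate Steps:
Z = 22 (Z = 3 + 19 = 22)
r(Z)*(4*8) = (-4 - 1*22)*(4*8) = (-4 - 22)*32 = -26*32 = -832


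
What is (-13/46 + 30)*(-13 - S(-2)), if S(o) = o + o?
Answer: -12303/46 ≈ -267.46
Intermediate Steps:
S(o) = 2*o
(-13/46 + 30)*(-13 - S(-2)) = (-13/46 + 30)*(-13 - 2*(-2)) = (-13*1/46 + 30)*(-13 - 1*(-4)) = (-13/46 + 30)*(-13 + 4) = (1367/46)*(-9) = -12303/46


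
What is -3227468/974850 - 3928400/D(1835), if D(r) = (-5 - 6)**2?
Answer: -1914995631814/58978425 ≈ -32469.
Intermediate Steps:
D(r) = 121 (D(r) = (-11)**2 = 121)
-3227468/974850 - 3928400/D(1835) = -3227468/974850 - 3928400/121 = -3227468*1/974850 - 3928400*1/121 = -1613734/487425 - 3928400/121 = -1914995631814/58978425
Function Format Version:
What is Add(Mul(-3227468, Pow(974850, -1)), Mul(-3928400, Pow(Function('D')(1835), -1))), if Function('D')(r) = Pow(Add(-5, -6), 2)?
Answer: Rational(-1914995631814, 58978425) ≈ -32469.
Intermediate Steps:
Function('D')(r) = 121 (Function('D')(r) = Pow(-11, 2) = 121)
Add(Mul(-3227468, Pow(974850, -1)), Mul(-3928400, Pow(Function('D')(1835), -1))) = Add(Mul(-3227468, Pow(974850, -1)), Mul(-3928400, Pow(121, -1))) = Add(Mul(-3227468, Rational(1, 974850)), Mul(-3928400, Rational(1, 121))) = Add(Rational(-1613734, 487425), Rational(-3928400, 121)) = Rational(-1914995631814, 58978425)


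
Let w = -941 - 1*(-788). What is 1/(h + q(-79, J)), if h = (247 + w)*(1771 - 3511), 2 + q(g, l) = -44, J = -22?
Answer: -1/163606 ≈ -6.1122e-6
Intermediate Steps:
w = -153 (w = -941 + 788 = -153)
q(g, l) = -46 (q(g, l) = -2 - 44 = -46)
h = -163560 (h = (247 - 153)*(1771 - 3511) = 94*(-1740) = -163560)
1/(h + q(-79, J)) = 1/(-163560 - 46) = 1/(-163606) = -1/163606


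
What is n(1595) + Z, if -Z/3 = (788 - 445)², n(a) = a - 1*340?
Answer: -351692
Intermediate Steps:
n(a) = -340 + a (n(a) = a - 340 = -340 + a)
Z = -352947 (Z = -3*(788 - 445)² = -3*343² = -3*117649 = -352947)
n(1595) + Z = (-340 + 1595) - 352947 = 1255 - 352947 = -351692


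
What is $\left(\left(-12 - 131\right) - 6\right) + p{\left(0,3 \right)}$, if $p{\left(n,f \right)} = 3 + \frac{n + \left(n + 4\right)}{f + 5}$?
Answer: $- \frac{291}{2} \approx -145.5$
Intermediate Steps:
$p{\left(n,f \right)} = 3 + \frac{4 + 2 n}{5 + f}$ ($p{\left(n,f \right)} = 3 + \frac{n + \left(4 + n\right)}{5 + f} = 3 + \frac{4 + 2 n}{5 + f}$)
$\left(\left(-12 - 131\right) - 6\right) + p{\left(0,3 \right)} = \left(\left(-12 - 131\right) - 6\right) + \frac{19 + 2 \cdot 0 + 3 \cdot 3}{5 + 3} = \left(-143 - 6\right) + \frac{19 + 0 + 9}{8} = -149 + \frac{1}{8} \cdot 28 = -149 + \frac{7}{2} = - \frac{291}{2}$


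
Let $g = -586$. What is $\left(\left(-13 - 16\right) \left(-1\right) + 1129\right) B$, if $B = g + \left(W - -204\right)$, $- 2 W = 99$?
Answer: $-499677$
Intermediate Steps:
$W = - \frac{99}{2}$ ($W = \left(- \frac{1}{2}\right) 99 = - \frac{99}{2} \approx -49.5$)
$B = - \frac{863}{2}$ ($B = -586 - - \frac{309}{2} = -586 + \left(- \frac{99}{2} + 204\right) = -586 + \frac{309}{2} = - \frac{863}{2} \approx -431.5$)
$\left(\left(-13 - 16\right) \left(-1\right) + 1129\right) B = \left(\left(-13 - 16\right) \left(-1\right) + 1129\right) \left(- \frac{863}{2}\right) = \left(\left(-29\right) \left(-1\right) + 1129\right) \left(- \frac{863}{2}\right) = \left(29 + 1129\right) \left(- \frac{863}{2}\right) = 1158 \left(- \frac{863}{2}\right) = -499677$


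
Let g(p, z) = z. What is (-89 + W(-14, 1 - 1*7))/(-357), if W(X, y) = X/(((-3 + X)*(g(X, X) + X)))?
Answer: 1009/4046 ≈ 0.24938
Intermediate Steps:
W(X, y) = 1/(2*(-3 + X)) (W(X, y) = X/(((-3 + X)*(X + X))) = X/(((-3 + X)*(2*X))) = X/((2*X*(-3 + X))) = X*(1/(2*X*(-3 + X))) = 1/(2*(-3 + X)))
(-89 + W(-14, 1 - 1*7))/(-357) = (-89 + 1/(2*(-3 - 14)))/(-357) = (-89 + (½)/(-17))*(-1/357) = (-89 + (½)*(-1/17))*(-1/357) = (-89 - 1/34)*(-1/357) = -3027/34*(-1/357) = 1009/4046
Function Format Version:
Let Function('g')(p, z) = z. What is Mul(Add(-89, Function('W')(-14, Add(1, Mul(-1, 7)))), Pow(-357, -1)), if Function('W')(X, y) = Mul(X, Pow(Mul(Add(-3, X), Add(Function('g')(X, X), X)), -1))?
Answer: Rational(1009, 4046) ≈ 0.24938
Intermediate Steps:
Function('W')(X, y) = Mul(Rational(1, 2), Pow(Add(-3, X), -1)) (Function('W')(X, y) = Mul(X, Pow(Mul(Add(-3, X), Add(X, X)), -1)) = Mul(X, Pow(Mul(Add(-3, X), Mul(2, X)), -1)) = Mul(X, Pow(Mul(2, X, Add(-3, X)), -1)) = Mul(X, Mul(Rational(1, 2), Pow(X, -1), Pow(Add(-3, X), -1))) = Mul(Rational(1, 2), Pow(Add(-3, X), -1)))
Mul(Add(-89, Function('W')(-14, Add(1, Mul(-1, 7)))), Pow(-357, -1)) = Mul(Add(-89, Mul(Rational(1, 2), Pow(Add(-3, -14), -1))), Pow(-357, -1)) = Mul(Add(-89, Mul(Rational(1, 2), Pow(-17, -1))), Rational(-1, 357)) = Mul(Add(-89, Mul(Rational(1, 2), Rational(-1, 17))), Rational(-1, 357)) = Mul(Add(-89, Rational(-1, 34)), Rational(-1, 357)) = Mul(Rational(-3027, 34), Rational(-1, 357)) = Rational(1009, 4046)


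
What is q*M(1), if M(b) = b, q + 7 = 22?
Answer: 15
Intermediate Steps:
q = 15 (q = -7 + 22 = 15)
q*M(1) = 15*1 = 15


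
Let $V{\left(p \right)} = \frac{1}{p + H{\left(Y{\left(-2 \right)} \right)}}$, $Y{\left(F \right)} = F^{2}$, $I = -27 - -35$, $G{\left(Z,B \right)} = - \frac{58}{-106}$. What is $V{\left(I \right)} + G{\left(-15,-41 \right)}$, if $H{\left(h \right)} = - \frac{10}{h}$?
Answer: $\frac{425}{583} \approx 0.72899$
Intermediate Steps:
$G{\left(Z,B \right)} = \frac{29}{53}$ ($G{\left(Z,B \right)} = \left(-58\right) \left(- \frac{1}{106}\right) = \frac{29}{53}$)
$I = 8$ ($I = -27 + 35 = 8$)
$V{\left(p \right)} = \frac{1}{- \frac{5}{2} + p}$ ($V{\left(p \right)} = \frac{1}{p - \frac{10}{\left(-2\right)^{2}}} = \frac{1}{p - \frac{10}{4}} = \frac{1}{p - \frac{5}{2}} = \frac{1}{- \frac{5}{2} + p}$)
$V{\left(I \right)} + G{\left(-15,-41 \right)} = \frac{2}{-5 + 2 \cdot 8} + \frac{29}{53} = \frac{2}{-5 + 16} + \frac{29}{53} = \frac{2}{11} + \frac{29}{53} = \frac{425}{583}$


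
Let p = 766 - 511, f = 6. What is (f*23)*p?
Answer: 35190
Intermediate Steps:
p = 255
(f*23)*p = (6*23)*255 = 138*255 = 35190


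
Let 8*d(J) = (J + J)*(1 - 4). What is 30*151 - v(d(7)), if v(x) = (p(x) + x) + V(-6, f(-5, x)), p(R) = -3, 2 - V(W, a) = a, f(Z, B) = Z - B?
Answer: 9073/2 ≈ 4536.5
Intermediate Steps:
V(W, a) = 2 - a
d(J) = -3*J/4 (d(J) = ((J + J)*(1 - 4))/8 = ((2*J)*(-3))/8 = (-6*J)/8 = -3*J/4)
v(x) = 4 + 2*x (v(x) = (-3 + x) + (2 - (-5 - x)) = (-3 + x) + (2 + (5 + x)) = (-3 + x) + (7 + x) = 4 + 2*x)
30*151 - v(d(7)) = 30*151 - (4 + 2*(-¾*7)) = 4530 - (4 + 2*(-21/4)) = 4530 - (4 - 21/2) = 4530 - 1*(-13/2) = 4530 + 13/2 = 9073/2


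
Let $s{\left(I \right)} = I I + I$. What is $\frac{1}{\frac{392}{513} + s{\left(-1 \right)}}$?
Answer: $\frac{513}{392} \approx 1.3087$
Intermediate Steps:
$s{\left(I \right)} = I + I^{2}$ ($s{\left(I \right)} = I^{2} + I = I + I^{2}$)
$\frac{1}{\frac{392}{513} + s{\left(-1 \right)}} = \frac{1}{\frac{392}{513} - \left(1 - 1\right)} = \frac{1}{392 \cdot \frac{1}{513} - 0} = \frac{1}{\frac{392}{513} + 0} = \frac{1}{\frac{392}{513}} = \frac{513}{392}$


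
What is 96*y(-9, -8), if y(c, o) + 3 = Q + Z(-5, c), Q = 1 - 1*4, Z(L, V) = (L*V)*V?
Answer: -39456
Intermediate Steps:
Z(L, V) = L*V²
Q = -3 (Q = 1 - 4 = -3)
y(c, o) = -6 - 5*c² (y(c, o) = -3 + (-3 - 5*c²) = -6 - 5*c²)
96*y(-9, -8) = 96*(-6 - 5*(-9)²) = 96*(-6 - 5*81) = 96*(-6 - 405) = 96*(-411) = -39456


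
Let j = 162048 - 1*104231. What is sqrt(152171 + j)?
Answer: 6*sqrt(5833) ≈ 458.24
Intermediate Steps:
j = 57817 (j = 162048 - 104231 = 57817)
sqrt(152171 + j) = sqrt(152171 + 57817) = sqrt(209988) = 6*sqrt(5833)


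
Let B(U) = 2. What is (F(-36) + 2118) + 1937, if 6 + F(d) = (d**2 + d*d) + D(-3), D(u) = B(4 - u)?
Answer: 6643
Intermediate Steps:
D(u) = 2
F(d) = -4 + 2*d**2 (F(d) = -6 + ((d**2 + d*d) + 2) = -6 + ((d**2 + d**2) + 2) = -6 + (2*d**2 + 2) = -6 + (2 + 2*d**2) = -4 + 2*d**2)
(F(-36) + 2118) + 1937 = ((-4 + 2*(-36)**2) + 2118) + 1937 = ((-4 + 2*1296) + 2118) + 1937 = ((-4 + 2592) + 2118) + 1937 = (2588 + 2118) + 1937 = 4706 + 1937 = 6643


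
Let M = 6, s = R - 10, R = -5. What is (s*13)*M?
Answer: -1170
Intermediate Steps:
s = -15 (s = -5 - 10 = -15)
(s*13)*M = -15*13*6 = -195*6 = -1170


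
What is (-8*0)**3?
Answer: 0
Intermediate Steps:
(-8*0)**3 = 0**3 = 0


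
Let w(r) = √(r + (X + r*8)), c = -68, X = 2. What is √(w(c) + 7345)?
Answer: √(7345 + I*√610) ≈ 85.703 + 0.1441*I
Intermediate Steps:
w(r) = √(2 + 9*r) (w(r) = √(r + (2 + r*8)) = √(r + (2 + 8*r)) = √(2 + 9*r))
√(w(c) + 7345) = √(√(2 + 9*(-68)) + 7345) = √(√(2 - 612) + 7345) = √(√(-610) + 7345) = √(I*√610 + 7345) = √(7345 + I*√610)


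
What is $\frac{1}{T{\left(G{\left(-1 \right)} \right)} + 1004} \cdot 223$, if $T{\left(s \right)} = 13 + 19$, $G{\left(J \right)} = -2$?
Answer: $\frac{223}{1036} \approx 0.21525$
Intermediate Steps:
$T{\left(s \right)} = 32$
$\frac{1}{T{\left(G{\left(-1 \right)} \right)} + 1004} \cdot 223 = \frac{1}{32 + 1004} \cdot 223 = \frac{1}{1036} \cdot 223 = \frac{223}{1036}$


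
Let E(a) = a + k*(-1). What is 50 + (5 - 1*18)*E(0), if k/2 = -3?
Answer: -28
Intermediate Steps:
k = -6 (k = 2*(-3) = -6)
E(a) = 6 + a (E(a) = a - 6*(-1) = a + 6 = 6 + a)
50 + (5 - 1*18)*E(0) = 50 + (5 - 1*18)*(6 + 0) = 50 + (5 - 18)*6 = 50 - 13*6 = 50 - 78 = -28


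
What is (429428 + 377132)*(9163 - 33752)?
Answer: -19832503840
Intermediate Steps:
(429428 + 377132)*(9163 - 33752) = 806560*(-24589) = -19832503840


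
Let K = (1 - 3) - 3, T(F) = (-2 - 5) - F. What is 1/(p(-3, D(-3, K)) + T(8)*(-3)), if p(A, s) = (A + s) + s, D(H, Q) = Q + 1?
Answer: 1/34 ≈ 0.029412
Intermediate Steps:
T(F) = -7 - F
K = -5 (K = -2 - 3 = -5)
D(H, Q) = 1 + Q
p(A, s) = A + 2*s
1/(p(-3, D(-3, K)) + T(8)*(-3)) = 1/((-3 + 2*(1 - 5)) + (-7 - 1*8)*(-3)) = 1/((-3 + 2*(-4)) + (-7 - 8)*(-3)) = 1/((-3 - 8) - 15*(-3)) = 1/(-11 + 45) = 1/34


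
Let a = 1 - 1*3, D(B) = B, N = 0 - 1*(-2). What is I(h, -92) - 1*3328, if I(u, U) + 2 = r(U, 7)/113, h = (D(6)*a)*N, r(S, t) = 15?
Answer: -376275/113 ≈ -3329.9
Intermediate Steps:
N = 2 (N = 0 + 2 = 2)
a = -2 (a = 1 - 3 = -2)
h = -24 (h = (6*(-2))*2 = -12*2 = -24)
I(u, U) = -211/113 (I(u, U) = -2 + 15/113 = -211/113)
I(h, -92) - 1*3328 = -211/113 - 1*3328 = -211/113 - 3328 = -376275/113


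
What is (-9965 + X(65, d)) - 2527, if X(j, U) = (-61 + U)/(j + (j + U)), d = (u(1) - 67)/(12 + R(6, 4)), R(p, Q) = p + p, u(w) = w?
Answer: -6358683/509 ≈ -12493.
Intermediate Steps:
R(p, Q) = 2*p
d = -11/4 (d = (1 - 67)/(12 + 2*6) = -66/(12 + 12) = -66/24 = -66*1/24 = -11/4 ≈ -2.7500)
X(j, U) = (-61 + U)/(U + 2*j) (X(j, U) = (-61 + U)/(j + (U + j)) = (-61 + U)/(U + 2*j))
(-9965 + X(65, d)) - 2527 = (-9965 + (-61 - 11/4)/(-11/4 + 2*65)) - 2527 = (-9965 - 255/4/(-11/4 + 130)) - 2527 = (-9965 - 255/4/(509/4)) - 2527 = (-9965 + (4/509)*(-255/4)) - 2527 = (-9965 - 255/509) - 2527 = -5072440/509 - 2527 = -6358683/509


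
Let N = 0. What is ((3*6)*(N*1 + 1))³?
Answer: 5832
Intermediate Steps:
((3*6)*(N*1 + 1))³ = ((3*6)*(0*1 + 1))³ = (18*(0 + 1))³ = (18*1)³ = 18³ = 5832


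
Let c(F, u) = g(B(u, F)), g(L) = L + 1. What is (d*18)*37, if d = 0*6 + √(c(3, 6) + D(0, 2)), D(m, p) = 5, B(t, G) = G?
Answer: 1998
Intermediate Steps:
g(L) = 1 + L
c(F, u) = 1 + F
d = 3 (d = 0*6 + √((1 + 3) + 5) = 0 + √(4 + 5) = 0 + √9 = 0 + 3 = 3)
(d*18)*37 = (3*18)*37 = 54*37 = 1998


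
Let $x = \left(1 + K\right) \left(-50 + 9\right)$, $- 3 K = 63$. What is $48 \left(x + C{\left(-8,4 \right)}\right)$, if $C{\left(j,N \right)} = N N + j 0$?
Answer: $40128$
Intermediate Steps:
$K = -21$ ($K = \left(- \frac{1}{3}\right) 63 = -21$)
$C{\left(j,N \right)} = N^{2}$ ($C{\left(j,N \right)} = N^{2} + 0 = N^{2}$)
$x = 820$ ($x = \left(1 - 21\right) \left(-50 + 9\right) = \left(-20\right) \left(-41\right) = 820$)
$48 \left(x + C{\left(-8,4 \right)}\right) = 48 \left(820 + 4^{2}\right) = 48 \left(820 + 16\right) = 48 \cdot 836 = 40128$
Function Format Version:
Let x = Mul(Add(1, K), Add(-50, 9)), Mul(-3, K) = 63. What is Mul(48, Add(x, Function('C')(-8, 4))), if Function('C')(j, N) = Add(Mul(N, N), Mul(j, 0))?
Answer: 40128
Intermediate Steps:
K = -21 (K = Mul(Rational(-1, 3), 63) = -21)
Function('C')(j, N) = Pow(N, 2) (Function('C')(j, N) = Add(Pow(N, 2), 0) = Pow(N, 2))
x = 820 (x = Mul(Add(1, -21), Add(-50, 9)) = Mul(-20, -41) = 820)
Mul(48, Add(x, Function('C')(-8, 4))) = Mul(48, Add(820, Pow(4, 2))) = Mul(48, Add(820, 16)) = Mul(48, 836) = 40128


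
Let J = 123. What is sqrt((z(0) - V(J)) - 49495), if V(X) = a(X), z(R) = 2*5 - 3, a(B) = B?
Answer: I*sqrt(49611) ≈ 222.74*I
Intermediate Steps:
z(R) = 7 (z(R) = 10 - 3 = 7)
V(X) = X
sqrt((z(0) - V(J)) - 49495) = sqrt((7 - 1*123) - 49495) = sqrt((7 - 123) - 49495) = sqrt(-116 - 49495) = sqrt(-49611) = I*sqrt(49611)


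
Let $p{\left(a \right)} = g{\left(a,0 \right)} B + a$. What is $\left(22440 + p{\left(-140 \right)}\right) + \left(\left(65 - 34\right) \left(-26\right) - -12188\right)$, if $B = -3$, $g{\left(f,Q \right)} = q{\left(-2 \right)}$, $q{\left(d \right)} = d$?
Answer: $33688$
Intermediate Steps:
$g{\left(f,Q \right)} = -2$
$p{\left(a \right)} = 6 + a$ ($p{\left(a \right)} = \left(-2\right) \left(-3\right) + a = 6 + a$)
$\left(22440 + p{\left(-140 \right)}\right) + \left(\left(65 - 34\right) \left(-26\right) - -12188\right) = \left(22440 + \left(6 - 140\right)\right) + \left(\left(65 - 34\right) \left(-26\right) - -12188\right) = \left(22440 - 134\right) + \left(31 \left(-26\right) + 12188\right) = 22306 + \left(-806 + 12188\right) = 22306 + 11382 = 33688$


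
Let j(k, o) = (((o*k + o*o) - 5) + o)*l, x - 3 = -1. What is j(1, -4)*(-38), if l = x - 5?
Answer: 342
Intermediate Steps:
x = 2 (x = 3 - 1 = 2)
l = -3 (l = 2 - 5 = -3)
j(k, o) = 15 - 3*o - 3*o² - 3*k*o (j(k, o) = (((o*k + o*o) - 5) + o)*(-3) = (((k*o + o²) - 5) + o)*(-3) = (((o² + k*o) - 5) + o)*(-3) = ((-5 + o² + k*o) + o)*(-3) = (-5 + o + o² + k*o)*(-3) = 15 - 3*o - 3*o² - 3*k*o)
j(1, -4)*(-38) = (15 - 3*(-4) - 3*(-4)² - 3*1*(-4))*(-38) = (15 + 12 - 3*16 + 12)*(-38) = (15 + 12 - 48 + 12)*(-38) = -9*(-38) = 342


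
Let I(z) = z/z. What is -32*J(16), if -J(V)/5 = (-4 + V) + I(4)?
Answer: 2080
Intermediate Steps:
I(z) = 1
J(V) = 15 - 5*V (J(V) = -5*((-4 + V) + 1) = -5*(-3 + V) = 15 - 5*V)
-32*J(16) = -32*(15 - 5*16) = -32*(15 - 80) = -32*(-65) = 2080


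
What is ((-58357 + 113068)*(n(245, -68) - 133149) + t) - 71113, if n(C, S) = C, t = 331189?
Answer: -7271050668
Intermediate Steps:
((-58357 + 113068)*(n(245, -68) - 133149) + t) - 71113 = ((-58357 + 113068)*(245 - 133149) + 331189) - 71113 = (54711*(-132904) + 331189) - 71113 = (-7271310744 + 331189) - 71113 = -7270979555 - 71113 = -7271050668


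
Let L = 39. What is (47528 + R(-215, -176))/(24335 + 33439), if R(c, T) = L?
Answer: 47567/57774 ≈ 0.82333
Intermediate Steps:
R(c, T) = 39
(47528 + R(-215, -176))/(24335 + 33439) = (47528 + 39)/(24335 + 33439) = 47567/57774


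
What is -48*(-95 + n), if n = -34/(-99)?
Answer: 149936/33 ≈ 4543.5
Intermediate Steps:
n = 34/99 (n = -34*(-1/99) = 34/99 ≈ 0.34343)
-48*(-95 + n) = -48*(-95 + 34/99) = -48*(-9371/99) = 149936/33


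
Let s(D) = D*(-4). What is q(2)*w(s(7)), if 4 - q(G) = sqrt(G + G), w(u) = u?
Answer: -56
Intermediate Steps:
s(D) = -4*D
q(G) = 4 - sqrt(2)*sqrt(G) (q(G) = 4 - sqrt(G + G) = 4 - sqrt(2*G) = 4 - sqrt(2)*sqrt(G))
q(2)*w(s(7)) = (4 - sqrt(2)*sqrt(2))*(-4*7) = (4 - 2)*(-28) = 2*(-28) = -56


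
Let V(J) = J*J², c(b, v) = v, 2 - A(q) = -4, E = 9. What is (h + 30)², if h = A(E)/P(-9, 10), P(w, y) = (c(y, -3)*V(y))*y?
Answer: 22499700001/25000000 ≈ 899.99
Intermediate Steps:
A(q) = 6 (A(q) = 2 - 1*(-4) = 2 + 4 = 6)
V(J) = J³
P(w, y) = -3*y⁴ (P(w, y) = (-3*y³)*y = -3*y⁴)
h = -1/5000 (h = 6/((-3*10⁴)) = 6/((-3*10000)) = 6/(-30000) = 6*(-1/30000) = -1/5000 ≈ -0.00020000)
(h + 30)² = (-1/5000 + 30)² = (149999/5000)² = 22499700001/25000000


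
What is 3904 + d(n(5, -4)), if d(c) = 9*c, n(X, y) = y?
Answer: 3868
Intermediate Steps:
3904 + d(n(5, -4)) = 3904 + 9*(-4) = 3904 - 36 = 3868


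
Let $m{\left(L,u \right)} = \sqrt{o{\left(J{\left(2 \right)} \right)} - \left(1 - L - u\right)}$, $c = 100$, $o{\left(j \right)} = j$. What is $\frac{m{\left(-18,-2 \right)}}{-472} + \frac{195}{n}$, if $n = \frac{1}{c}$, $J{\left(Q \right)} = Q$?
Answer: $19500 - \frac{i \sqrt{19}}{472} \approx 19500.0 - 0.0092349 i$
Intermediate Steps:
$n = \frac{1}{100} \approx 0.01$
$m{\left(L,u \right)} = \sqrt{1 + L + u}$ ($m{\left(L,u \right)} = \sqrt{2 - \left(1 - L - u\right)} = \sqrt{2 + \left(-1 + L + u\right)} = \sqrt{1 + L + u}$)
$\frac{m{\left(-18,-2 \right)}}{-472} + \frac{195}{n} = \frac{\sqrt{1 - 18 - 2}}{-472} + 195 \frac{1}{\frac{1}{100}} = \sqrt{-19} \left(- \frac{1}{472}\right) + 195 \cdot 100 = i \sqrt{19} \left(- \frac{1}{472}\right) + 19500 = - \frac{i \sqrt{19}}{472} + 19500 = 19500 - \frac{i \sqrt{19}}{472}$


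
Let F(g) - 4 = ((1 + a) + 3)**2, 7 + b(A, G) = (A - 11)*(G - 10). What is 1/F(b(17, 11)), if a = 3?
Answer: 1/53 ≈ 0.018868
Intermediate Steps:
b(A, G) = -7 + (-11 + A)*(-10 + G) (b(A, G) = -7 + (A - 11)*(G - 10) = -7 + (-11 + A)*(-10 + G))
F(g) = 53 (F(g) = 4 + ((1 + 3) + 3)**2 = 4 + (4 + 3)**2 = 4 + 7**2 = 4 + 49 = 53)
1/F(b(17, 11)) = 1/53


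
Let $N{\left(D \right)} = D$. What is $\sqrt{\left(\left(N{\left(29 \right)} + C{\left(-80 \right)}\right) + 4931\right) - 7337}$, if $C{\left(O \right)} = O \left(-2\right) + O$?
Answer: $i \sqrt{2297} \approx 47.927 i$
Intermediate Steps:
$C{\left(O \right)} = - O$ ($C{\left(O \right)} = - 2 O + O = - O$)
$\sqrt{\left(\left(N{\left(29 \right)} + C{\left(-80 \right)}\right) + 4931\right) - 7337} = \sqrt{\left(\left(29 - -80\right) + 4931\right) - 7337} = \sqrt{\left(\left(29 + 80\right) + 4931\right) - 7337} = \sqrt{\left(109 + 4931\right) - 7337} = \sqrt{5040 - 7337} = \sqrt{-2297} = i \sqrt{2297}$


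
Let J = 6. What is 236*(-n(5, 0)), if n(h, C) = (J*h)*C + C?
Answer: 0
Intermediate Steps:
n(h, C) = C + 6*C*h (n(h, C) = (6*h)*C + C = 6*C*h + C = C + 6*C*h)
236*(-n(5, 0)) = 236*(-0*(1 + 6*5)) = 236*(-0*(1 + 30)) = 236*(-0*31) = 236*(-0) = 236*(-1*0) = 236*0 = 0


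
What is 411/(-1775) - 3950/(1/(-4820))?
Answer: 33794224589/1775 ≈ 1.9039e+7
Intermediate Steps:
411/(-1775) - 3950/(1/(-4820)) = 411*(-1/1775) - 3950/(-1/4820) = -411/1775 - 3950*(-4820) = -411/1775 + 19039000 = 33794224589/1775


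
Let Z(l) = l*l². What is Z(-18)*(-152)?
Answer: 886464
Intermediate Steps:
Z(l) = l³
Z(-18)*(-152) = (-18)³*(-152) = -5832*(-152) = 886464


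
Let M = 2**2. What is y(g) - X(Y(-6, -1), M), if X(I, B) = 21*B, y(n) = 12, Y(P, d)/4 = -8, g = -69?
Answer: -72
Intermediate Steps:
Y(P, d) = -32 (Y(P, d) = 4*(-8) = -32)
M = 4
y(g) - X(Y(-6, -1), M) = 12 - 21*4 = 12 - 1*84 = 12 - 84 = -72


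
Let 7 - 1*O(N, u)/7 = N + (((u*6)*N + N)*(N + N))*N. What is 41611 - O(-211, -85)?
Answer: 66941192391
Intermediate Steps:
O(N, u) = 49 - 7*N - 14*N²*(N + 6*N*u) (O(N, u) = 49 - 7*(N + (((u*6)*N + N)*(N + N))*N) = 49 - 7*(N + (((6*u)*N + N)*(2*N))*N) = 49 - 7*(N + ((6*N*u + N)*(2*N))*N) = 49 - 7*(N + ((N + 6*N*u)*(2*N))*N) = 49 - 7*(N + (2*N*(N + 6*N*u))*N) = 49 - 7*(N + 2*N²*(N + 6*N*u)) = 49 + (-7*N - 14*N²*(N + 6*N*u)) = 49 - 7*N - 14*N²*(N + 6*N*u))
41611 - O(-211, -85) = 41611 - (49 - 14*(-211)³ - 7*(-211) - 84*(-85)*(-211)³) = 41611 - (49 - 14*(-9393931) + 1477 - 84*(-85)*(-9393931)) = 41611 - (49 + 131515034 + 1477 - 67072667340) = 41611 - 1*(-66941150780) = 41611 + 66941150780 = 66941192391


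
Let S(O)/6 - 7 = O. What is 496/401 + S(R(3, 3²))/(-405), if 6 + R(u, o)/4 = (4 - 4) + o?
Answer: 51722/54135 ≈ 0.95543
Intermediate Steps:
R(u, o) = -24 + 4*o (R(u, o) = -24 + 4*((4 - 4) + o) = -24 + 4*(0 + o) = -24 + 4*o)
S(O) = 42 + 6*O
496/401 + S(R(3, 3²))/(-405) = 496/401 + (42 + 6*(-24 + 4*3²))/(-405) = 496*(1/401) + (42 + 6*(-24 + 4*9))*(-1/405) = 496/401 + (42 + 6*(-24 + 36))*(-1/405) = 496/401 + (42 + 6*12)*(-1/405) = 496/401 + (42 + 72)*(-1/405) = 496/401 + 114*(-1/405) = 496/401 - 38/135 = 51722/54135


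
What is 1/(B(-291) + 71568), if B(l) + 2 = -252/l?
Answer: 97/6941986 ≈ 1.3973e-5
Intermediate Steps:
B(l) = -2 - 252/l
1/(B(-291) + 71568) = 1/((-2 - 252/(-291)) + 71568) = 1/((-2 - 252*(-1/291)) + 71568) = 1/((-2 + 84/97) + 71568) = 1/(-110/97 + 71568) = 1/(6941986/97) = 97/6941986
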